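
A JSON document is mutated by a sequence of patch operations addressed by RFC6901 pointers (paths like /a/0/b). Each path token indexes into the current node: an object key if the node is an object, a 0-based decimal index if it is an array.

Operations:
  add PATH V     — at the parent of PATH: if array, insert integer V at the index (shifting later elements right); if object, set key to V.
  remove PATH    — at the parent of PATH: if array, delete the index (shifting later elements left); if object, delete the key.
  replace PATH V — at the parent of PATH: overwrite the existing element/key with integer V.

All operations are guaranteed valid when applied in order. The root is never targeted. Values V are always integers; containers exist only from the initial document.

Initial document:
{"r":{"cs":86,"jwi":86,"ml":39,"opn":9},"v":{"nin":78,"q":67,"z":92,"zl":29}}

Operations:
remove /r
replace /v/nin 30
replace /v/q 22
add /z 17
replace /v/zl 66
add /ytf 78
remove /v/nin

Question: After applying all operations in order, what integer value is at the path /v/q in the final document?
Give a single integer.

After op 1 (remove /r): {"v":{"nin":78,"q":67,"z":92,"zl":29}}
After op 2 (replace /v/nin 30): {"v":{"nin":30,"q":67,"z":92,"zl":29}}
After op 3 (replace /v/q 22): {"v":{"nin":30,"q":22,"z":92,"zl":29}}
After op 4 (add /z 17): {"v":{"nin":30,"q":22,"z":92,"zl":29},"z":17}
After op 5 (replace /v/zl 66): {"v":{"nin":30,"q":22,"z":92,"zl":66},"z":17}
After op 6 (add /ytf 78): {"v":{"nin":30,"q":22,"z":92,"zl":66},"ytf":78,"z":17}
After op 7 (remove /v/nin): {"v":{"q":22,"z":92,"zl":66},"ytf":78,"z":17}
Value at /v/q: 22

Answer: 22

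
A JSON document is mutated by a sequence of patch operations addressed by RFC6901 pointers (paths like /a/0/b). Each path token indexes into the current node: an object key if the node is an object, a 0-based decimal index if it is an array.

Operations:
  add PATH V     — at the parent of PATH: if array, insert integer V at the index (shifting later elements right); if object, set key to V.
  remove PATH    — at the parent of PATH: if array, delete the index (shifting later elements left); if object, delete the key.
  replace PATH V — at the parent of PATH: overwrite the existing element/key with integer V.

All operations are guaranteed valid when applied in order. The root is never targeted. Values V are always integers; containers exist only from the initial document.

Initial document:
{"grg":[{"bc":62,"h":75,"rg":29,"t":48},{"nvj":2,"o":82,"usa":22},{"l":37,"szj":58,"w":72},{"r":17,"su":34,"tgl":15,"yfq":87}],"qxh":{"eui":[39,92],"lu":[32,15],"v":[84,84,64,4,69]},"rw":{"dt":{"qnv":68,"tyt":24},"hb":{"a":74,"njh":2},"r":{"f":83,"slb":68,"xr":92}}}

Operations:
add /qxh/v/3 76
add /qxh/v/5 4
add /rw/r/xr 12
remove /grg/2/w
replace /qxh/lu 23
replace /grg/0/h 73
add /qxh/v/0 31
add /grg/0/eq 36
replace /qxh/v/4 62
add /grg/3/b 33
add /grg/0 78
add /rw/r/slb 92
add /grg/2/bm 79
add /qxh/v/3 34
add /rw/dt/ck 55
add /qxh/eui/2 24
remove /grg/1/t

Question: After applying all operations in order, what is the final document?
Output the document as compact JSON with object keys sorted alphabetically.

After op 1 (add /qxh/v/3 76): {"grg":[{"bc":62,"h":75,"rg":29,"t":48},{"nvj":2,"o":82,"usa":22},{"l":37,"szj":58,"w":72},{"r":17,"su":34,"tgl":15,"yfq":87}],"qxh":{"eui":[39,92],"lu":[32,15],"v":[84,84,64,76,4,69]},"rw":{"dt":{"qnv":68,"tyt":24},"hb":{"a":74,"njh":2},"r":{"f":83,"slb":68,"xr":92}}}
After op 2 (add /qxh/v/5 4): {"grg":[{"bc":62,"h":75,"rg":29,"t":48},{"nvj":2,"o":82,"usa":22},{"l":37,"szj":58,"w":72},{"r":17,"su":34,"tgl":15,"yfq":87}],"qxh":{"eui":[39,92],"lu":[32,15],"v":[84,84,64,76,4,4,69]},"rw":{"dt":{"qnv":68,"tyt":24},"hb":{"a":74,"njh":2},"r":{"f":83,"slb":68,"xr":92}}}
After op 3 (add /rw/r/xr 12): {"grg":[{"bc":62,"h":75,"rg":29,"t":48},{"nvj":2,"o":82,"usa":22},{"l":37,"szj":58,"w":72},{"r":17,"su":34,"tgl":15,"yfq":87}],"qxh":{"eui":[39,92],"lu":[32,15],"v":[84,84,64,76,4,4,69]},"rw":{"dt":{"qnv":68,"tyt":24},"hb":{"a":74,"njh":2},"r":{"f":83,"slb":68,"xr":12}}}
After op 4 (remove /grg/2/w): {"grg":[{"bc":62,"h":75,"rg":29,"t":48},{"nvj":2,"o":82,"usa":22},{"l":37,"szj":58},{"r":17,"su":34,"tgl":15,"yfq":87}],"qxh":{"eui":[39,92],"lu":[32,15],"v":[84,84,64,76,4,4,69]},"rw":{"dt":{"qnv":68,"tyt":24},"hb":{"a":74,"njh":2},"r":{"f":83,"slb":68,"xr":12}}}
After op 5 (replace /qxh/lu 23): {"grg":[{"bc":62,"h":75,"rg":29,"t":48},{"nvj":2,"o":82,"usa":22},{"l":37,"szj":58},{"r":17,"su":34,"tgl":15,"yfq":87}],"qxh":{"eui":[39,92],"lu":23,"v":[84,84,64,76,4,4,69]},"rw":{"dt":{"qnv":68,"tyt":24},"hb":{"a":74,"njh":2},"r":{"f":83,"slb":68,"xr":12}}}
After op 6 (replace /grg/0/h 73): {"grg":[{"bc":62,"h":73,"rg":29,"t":48},{"nvj":2,"o":82,"usa":22},{"l":37,"szj":58},{"r":17,"su":34,"tgl":15,"yfq":87}],"qxh":{"eui":[39,92],"lu":23,"v":[84,84,64,76,4,4,69]},"rw":{"dt":{"qnv":68,"tyt":24},"hb":{"a":74,"njh":2},"r":{"f":83,"slb":68,"xr":12}}}
After op 7 (add /qxh/v/0 31): {"grg":[{"bc":62,"h":73,"rg":29,"t":48},{"nvj":2,"o":82,"usa":22},{"l":37,"szj":58},{"r":17,"su":34,"tgl":15,"yfq":87}],"qxh":{"eui":[39,92],"lu":23,"v":[31,84,84,64,76,4,4,69]},"rw":{"dt":{"qnv":68,"tyt":24},"hb":{"a":74,"njh":2},"r":{"f":83,"slb":68,"xr":12}}}
After op 8 (add /grg/0/eq 36): {"grg":[{"bc":62,"eq":36,"h":73,"rg":29,"t":48},{"nvj":2,"o":82,"usa":22},{"l":37,"szj":58},{"r":17,"su":34,"tgl":15,"yfq":87}],"qxh":{"eui":[39,92],"lu":23,"v":[31,84,84,64,76,4,4,69]},"rw":{"dt":{"qnv":68,"tyt":24},"hb":{"a":74,"njh":2},"r":{"f":83,"slb":68,"xr":12}}}
After op 9 (replace /qxh/v/4 62): {"grg":[{"bc":62,"eq":36,"h":73,"rg":29,"t":48},{"nvj":2,"o":82,"usa":22},{"l":37,"szj":58},{"r":17,"su":34,"tgl":15,"yfq":87}],"qxh":{"eui":[39,92],"lu":23,"v":[31,84,84,64,62,4,4,69]},"rw":{"dt":{"qnv":68,"tyt":24},"hb":{"a":74,"njh":2},"r":{"f":83,"slb":68,"xr":12}}}
After op 10 (add /grg/3/b 33): {"grg":[{"bc":62,"eq":36,"h":73,"rg":29,"t":48},{"nvj":2,"o":82,"usa":22},{"l":37,"szj":58},{"b":33,"r":17,"su":34,"tgl":15,"yfq":87}],"qxh":{"eui":[39,92],"lu":23,"v":[31,84,84,64,62,4,4,69]},"rw":{"dt":{"qnv":68,"tyt":24},"hb":{"a":74,"njh":2},"r":{"f":83,"slb":68,"xr":12}}}
After op 11 (add /grg/0 78): {"grg":[78,{"bc":62,"eq":36,"h":73,"rg":29,"t":48},{"nvj":2,"o":82,"usa":22},{"l":37,"szj":58},{"b":33,"r":17,"su":34,"tgl":15,"yfq":87}],"qxh":{"eui":[39,92],"lu":23,"v":[31,84,84,64,62,4,4,69]},"rw":{"dt":{"qnv":68,"tyt":24},"hb":{"a":74,"njh":2},"r":{"f":83,"slb":68,"xr":12}}}
After op 12 (add /rw/r/slb 92): {"grg":[78,{"bc":62,"eq":36,"h":73,"rg":29,"t":48},{"nvj":2,"o":82,"usa":22},{"l":37,"szj":58},{"b":33,"r":17,"su":34,"tgl":15,"yfq":87}],"qxh":{"eui":[39,92],"lu":23,"v":[31,84,84,64,62,4,4,69]},"rw":{"dt":{"qnv":68,"tyt":24},"hb":{"a":74,"njh":2},"r":{"f":83,"slb":92,"xr":12}}}
After op 13 (add /grg/2/bm 79): {"grg":[78,{"bc":62,"eq":36,"h":73,"rg":29,"t":48},{"bm":79,"nvj":2,"o":82,"usa":22},{"l":37,"szj":58},{"b":33,"r":17,"su":34,"tgl":15,"yfq":87}],"qxh":{"eui":[39,92],"lu":23,"v":[31,84,84,64,62,4,4,69]},"rw":{"dt":{"qnv":68,"tyt":24},"hb":{"a":74,"njh":2},"r":{"f":83,"slb":92,"xr":12}}}
After op 14 (add /qxh/v/3 34): {"grg":[78,{"bc":62,"eq":36,"h":73,"rg":29,"t":48},{"bm":79,"nvj":2,"o":82,"usa":22},{"l":37,"szj":58},{"b":33,"r":17,"su":34,"tgl":15,"yfq":87}],"qxh":{"eui":[39,92],"lu":23,"v":[31,84,84,34,64,62,4,4,69]},"rw":{"dt":{"qnv":68,"tyt":24},"hb":{"a":74,"njh":2},"r":{"f":83,"slb":92,"xr":12}}}
After op 15 (add /rw/dt/ck 55): {"grg":[78,{"bc":62,"eq":36,"h":73,"rg":29,"t":48},{"bm":79,"nvj":2,"o":82,"usa":22},{"l":37,"szj":58},{"b":33,"r":17,"su":34,"tgl":15,"yfq":87}],"qxh":{"eui":[39,92],"lu":23,"v":[31,84,84,34,64,62,4,4,69]},"rw":{"dt":{"ck":55,"qnv":68,"tyt":24},"hb":{"a":74,"njh":2},"r":{"f":83,"slb":92,"xr":12}}}
After op 16 (add /qxh/eui/2 24): {"grg":[78,{"bc":62,"eq":36,"h":73,"rg":29,"t":48},{"bm":79,"nvj":2,"o":82,"usa":22},{"l":37,"szj":58},{"b":33,"r":17,"su":34,"tgl":15,"yfq":87}],"qxh":{"eui":[39,92,24],"lu":23,"v":[31,84,84,34,64,62,4,4,69]},"rw":{"dt":{"ck":55,"qnv":68,"tyt":24},"hb":{"a":74,"njh":2},"r":{"f":83,"slb":92,"xr":12}}}
After op 17 (remove /grg/1/t): {"grg":[78,{"bc":62,"eq":36,"h":73,"rg":29},{"bm":79,"nvj":2,"o":82,"usa":22},{"l":37,"szj":58},{"b":33,"r":17,"su":34,"tgl":15,"yfq":87}],"qxh":{"eui":[39,92,24],"lu":23,"v":[31,84,84,34,64,62,4,4,69]},"rw":{"dt":{"ck":55,"qnv":68,"tyt":24},"hb":{"a":74,"njh":2},"r":{"f":83,"slb":92,"xr":12}}}

Answer: {"grg":[78,{"bc":62,"eq":36,"h":73,"rg":29},{"bm":79,"nvj":2,"o":82,"usa":22},{"l":37,"szj":58},{"b":33,"r":17,"su":34,"tgl":15,"yfq":87}],"qxh":{"eui":[39,92,24],"lu":23,"v":[31,84,84,34,64,62,4,4,69]},"rw":{"dt":{"ck":55,"qnv":68,"tyt":24},"hb":{"a":74,"njh":2},"r":{"f":83,"slb":92,"xr":12}}}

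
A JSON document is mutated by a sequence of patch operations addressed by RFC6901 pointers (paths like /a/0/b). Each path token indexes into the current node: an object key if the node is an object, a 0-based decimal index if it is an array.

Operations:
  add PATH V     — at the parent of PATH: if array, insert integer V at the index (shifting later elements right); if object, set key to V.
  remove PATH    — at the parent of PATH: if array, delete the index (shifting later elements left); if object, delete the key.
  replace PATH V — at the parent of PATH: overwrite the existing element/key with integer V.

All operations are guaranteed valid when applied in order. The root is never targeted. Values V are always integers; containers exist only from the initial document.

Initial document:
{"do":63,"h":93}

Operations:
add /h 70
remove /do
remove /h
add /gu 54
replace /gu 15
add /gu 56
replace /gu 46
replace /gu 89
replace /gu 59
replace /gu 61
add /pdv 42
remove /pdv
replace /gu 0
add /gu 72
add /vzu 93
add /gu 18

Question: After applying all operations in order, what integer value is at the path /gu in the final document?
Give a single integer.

Answer: 18

Derivation:
After op 1 (add /h 70): {"do":63,"h":70}
After op 2 (remove /do): {"h":70}
After op 3 (remove /h): {}
After op 4 (add /gu 54): {"gu":54}
After op 5 (replace /gu 15): {"gu":15}
After op 6 (add /gu 56): {"gu":56}
After op 7 (replace /gu 46): {"gu":46}
After op 8 (replace /gu 89): {"gu":89}
After op 9 (replace /gu 59): {"gu":59}
After op 10 (replace /gu 61): {"gu":61}
After op 11 (add /pdv 42): {"gu":61,"pdv":42}
After op 12 (remove /pdv): {"gu":61}
After op 13 (replace /gu 0): {"gu":0}
After op 14 (add /gu 72): {"gu":72}
After op 15 (add /vzu 93): {"gu":72,"vzu":93}
After op 16 (add /gu 18): {"gu":18,"vzu":93}
Value at /gu: 18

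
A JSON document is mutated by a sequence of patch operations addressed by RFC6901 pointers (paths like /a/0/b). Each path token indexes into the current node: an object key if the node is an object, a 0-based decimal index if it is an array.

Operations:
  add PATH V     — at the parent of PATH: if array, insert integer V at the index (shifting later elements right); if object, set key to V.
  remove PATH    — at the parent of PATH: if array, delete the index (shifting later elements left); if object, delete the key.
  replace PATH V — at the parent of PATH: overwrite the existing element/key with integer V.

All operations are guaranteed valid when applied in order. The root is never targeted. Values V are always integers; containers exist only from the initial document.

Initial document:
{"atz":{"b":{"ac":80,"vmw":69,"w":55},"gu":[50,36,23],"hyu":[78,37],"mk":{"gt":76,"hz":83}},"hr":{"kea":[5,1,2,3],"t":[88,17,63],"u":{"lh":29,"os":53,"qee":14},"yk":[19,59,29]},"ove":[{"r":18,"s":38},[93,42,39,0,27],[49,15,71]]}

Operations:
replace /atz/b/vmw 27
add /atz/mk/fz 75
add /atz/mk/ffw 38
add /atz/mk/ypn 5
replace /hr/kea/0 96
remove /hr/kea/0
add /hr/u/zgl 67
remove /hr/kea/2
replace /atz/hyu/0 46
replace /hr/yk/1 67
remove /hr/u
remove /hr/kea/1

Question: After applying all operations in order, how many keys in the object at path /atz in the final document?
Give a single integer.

After op 1 (replace /atz/b/vmw 27): {"atz":{"b":{"ac":80,"vmw":27,"w":55},"gu":[50,36,23],"hyu":[78,37],"mk":{"gt":76,"hz":83}},"hr":{"kea":[5,1,2,3],"t":[88,17,63],"u":{"lh":29,"os":53,"qee":14},"yk":[19,59,29]},"ove":[{"r":18,"s":38},[93,42,39,0,27],[49,15,71]]}
After op 2 (add /atz/mk/fz 75): {"atz":{"b":{"ac":80,"vmw":27,"w":55},"gu":[50,36,23],"hyu":[78,37],"mk":{"fz":75,"gt":76,"hz":83}},"hr":{"kea":[5,1,2,3],"t":[88,17,63],"u":{"lh":29,"os":53,"qee":14},"yk":[19,59,29]},"ove":[{"r":18,"s":38},[93,42,39,0,27],[49,15,71]]}
After op 3 (add /atz/mk/ffw 38): {"atz":{"b":{"ac":80,"vmw":27,"w":55},"gu":[50,36,23],"hyu":[78,37],"mk":{"ffw":38,"fz":75,"gt":76,"hz":83}},"hr":{"kea":[5,1,2,3],"t":[88,17,63],"u":{"lh":29,"os":53,"qee":14},"yk":[19,59,29]},"ove":[{"r":18,"s":38},[93,42,39,0,27],[49,15,71]]}
After op 4 (add /atz/mk/ypn 5): {"atz":{"b":{"ac":80,"vmw":27,"w":55},"gu":[50,36,23],"hyu":[78,37],"mk":{"ffw":38,"fz":75,"gt":76,"hz":83,"ypn":5}},"hr":{"kea":[5,1,2,3],"t":[88,17,63],"u":{"lh":29,"os":53,"qee":14},"yk":[19,59,29]},"ove":[{"r":18,"s":38},[93,42,39,0,27],[49,15,71]]}
After op 5 (replace /hr/kea/0 96): {"atz":{"b":{"ac":80,"vmw":27,"w":55},"gu":[50,36,23],"hyu":[78,37],"mk":{"ffw":38,"fz":75,"gt":76,"hz":83,"ypn":5}},"hr":{"kea":[96,1,2,3],"t":[88,17,63],"u":{"lh":29,"os":53,"qee":14},"yk":[19,59,29]},"ove":[{"r":18,"s":38},[93,42,39,0,27],[49,15,71]]}
After op 6 (remove /hr/kea/0): {"atz":{"b":{"ac":80,"vmw":27,"w":55},"gu":[50,36,23],"hyu":[78,37],"mk":{"ffw":38,"fz":75,"gt":76,"hz":83,"ypn":5}},"hr":{"kea":[1,2,3],"t":[88,17,63],"u":{"lh":29,"os":53,"qee":14},"yk":[19,59,29]},"ove":[{"r":18,"s":38},[93,42,39,0,27],[49,15,71]]}
After op 7 (add /hr/u/zgl 67): {"atz":{"b":{"ac":80,"vmw":27,"w":55},"gu":[50,36,23],"hyu":[78,37],"mk":{"ffw":38,"fz":75,"gt":76,"hz":83,"ypn":5}},"hr":{"kea":[1,2,3],"t":[88,17,63],"u":{"lh":29,"os":53,"qee":14,"zgl":67},"yk":[19,59,29]},"ove":[{"r":18,"s":38},[93,42,39,0,27],[49,15,71]]}
After op 8 (remove /hr/kea/2): {"atz":{"b":{"ac":80,"vmw":27,"w":55},"gu":[50,36,23],"hyu":[78,37],"mk":{"ffw":38,"fz":75,"gt":76,"hz":83,"ypn":5}},"hr":{"kea":[1,2],"t":[88,17,63],"u":{"lh":29,"os":53,"qee":14,"zgl":67},"yk":[19,59,29]},"ove":[{"r":18,"s":38},[93,42,39,0,27],[49,15,71]]}
After op 9 (replace /atz/hyu/0 46): {"atz":{"b":{"ac":80,"vmw":27,"w":55},"gu":[50,36,23],"hyu":[46,37],"mk":{"ffw":38,"fz":75,"gt":76,"hz":83,"ypn":5}},"hr":{"kea":[1,2],"t":[88,17,63],"u":{"lh":29,"os":53,"qee":14,"zgl":67},"yk":[19,59,29]},"ove":[{"r":18,"s":38},[93,42,39,0,27],[49,15,71]]}
After op 10 (replace /hr/yk/1 67): {"atz":{"b":{"ac":80,"vmw":27,"w":55},"gu":[50,36,23],"hyu":[46,37],"mk":{"ffw":38,"fz":75,"gt":76,"hz":83,"ypn":5}},"hr":{"kea":[1,2],"t":[88,17,63],"u":{"lh":29,"os":53,"qee":14,"zgl":67},"yk":[19,67,29]},"ove":[{"r":18,"s":38},[93,42,39,0,27],[49,15,71]]}
After op 11 (remove /hr/u): {"atz":{"b":{"ac":80,"vmw":27,"w":55},"gu":[50,36,23],"hyu":[46,37],"mk":{"ffw":38,"fz":75,"gt":76,"hz":83,"ypn":5}},"hr":{"kea":[1,2],"t":[88,17,63],"yk":[19,67,29]},"ove":[{"r":18,"s":38},[93,42,39,0,27],[49,15,71]]}
After op 12 (remove /hr/kea/1): {"atz":{"b":{"ac":80,"vmw":27,"w":55},"gu":[50,36,23],"hyu":[46,37],"mk":{"ffw":38,"fz":75,"gt":76,"hz":83,"ypn":5}},"hr":{"kea":[1],"t":[88,17,63],"yk":[19,67,29]},"ove":[{"r":18,"s":38},[93,42,39,0,27],[49,15,71]]}
Size at path /atz: 4

Answer: 4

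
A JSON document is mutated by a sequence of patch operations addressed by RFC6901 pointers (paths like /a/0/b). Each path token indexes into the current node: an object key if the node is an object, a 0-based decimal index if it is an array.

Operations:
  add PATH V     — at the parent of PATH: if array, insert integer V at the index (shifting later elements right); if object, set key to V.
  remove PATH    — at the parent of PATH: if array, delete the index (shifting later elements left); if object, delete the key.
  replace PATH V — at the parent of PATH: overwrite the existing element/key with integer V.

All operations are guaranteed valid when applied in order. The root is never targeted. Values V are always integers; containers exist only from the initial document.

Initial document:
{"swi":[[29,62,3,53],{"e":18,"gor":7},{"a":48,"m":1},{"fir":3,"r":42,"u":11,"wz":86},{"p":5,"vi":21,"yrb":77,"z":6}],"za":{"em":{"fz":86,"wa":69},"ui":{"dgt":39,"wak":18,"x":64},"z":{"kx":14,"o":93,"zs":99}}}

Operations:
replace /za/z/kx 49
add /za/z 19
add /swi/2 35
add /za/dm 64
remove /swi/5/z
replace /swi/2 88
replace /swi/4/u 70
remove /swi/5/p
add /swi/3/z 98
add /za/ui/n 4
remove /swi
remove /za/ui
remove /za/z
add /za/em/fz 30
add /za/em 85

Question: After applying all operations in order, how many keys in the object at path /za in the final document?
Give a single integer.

After op 1 (replace /za/z/kx 49): {"swi":[[29,62,3,53],{"e":18,"gor":7},{"a":48,"m":1},{"fir":3,"r":42,"u":11,"wz":86},{"p":5,"vi":21,"yrb":77,"z":6}],"za":{"em":{"fz":86,"wa":69},"ui":{"dgt":39,"wak":18,"x":64},"z":{"kx":49,"o":93,"zs":99}}}
After op 2 (add /za/z 19): {"swi":[[29,62,3,53],{"e":18,"gor":7},{"a":48,"m":1},{"fir":3,"r":42,"u":11,"wz":86},{"p":5,"vi":21,"yrb":77,"z":6}],"za":{"em":{"fz":86,"wa":69},"ui":{"dgt":39,"wak":18,"x":64},"z":19}}
After op 3 (add /swi/2 35): {"swi":[[29,62,3,53],{"e":18,"gor":7},35,{"a":48,"m":1},{"fir":3,"r":42,"u":11,"wz":86},{"p":5,"vi":21,"yrb":77,"z":6}],"za":{"em":{"fz":86,"wa":69},"ui":{"dgt":39,"wak":18,"x":64},"z":19}}
After op 4 (add /za/dm 64): {"swi":[[29,62,3,53],{"e":18,"gor":7},35,{"a":48,"m":1},{"fir":3,"r":42,"u":11,"wz":86},{"p":5,"vi":21,"yrb":77,"z":6}],"za":{"dm":64,"em":{"fz":86,"wa":69},"ui":{"dgt":39,"wak":18,"x":64},"z":19}}
After op 5 (remove /swi/5/z): {"swi":[[29,62,3,53],{"e":18,"gor":7},35,{"a":48,"m":1},{"fir":3,"r":42,"u":11,"wz":86},{"p":5,"vi":21,"yrb":77}],"za":{"dm":64,"em":{"fz":86,"wa":69},"ui":{"dgt":39,"wak":18,"x":64},"z":19}}
After op 6 (replace /swi/2 88): {"swi":[[29,62,3,53],{"e":18,"gor":7},88,{"a":48,"m":1},{"fir":3,"r":42,"u":11,"wz":86},{"p":5,"vi":21,"yrb":77}],"za":{"dm":64,"em":{"fz":86,"wa":69},"ui":{"dgt":39,"wak":18,"x":64},"z":19}}
After op 7 (replace /swi/4/u 70): {"swi":[[29,62,3,53],{"e":18,"gor":7},88,{"a":48,"m":1},{"fir":3,"r":42,"u":70,"wz":86},{"p":5,"vi":21,"yrb":77}],"za":{"dm":64,"em":{"fz":86,"wa":69},"ui":{"dgt":39,"wak":18,"x":64},"z":19}}
After op 8 (remove /swi/5/p): {"swi":[[29,62,3,53],{"e":18,"gor":7},88,{"a":48,"m":1},{"fir":3,"r":42,"u":70,"wz":86},{"vi":21,"yrb":77}],"za":{"dm":64,"em":{"fz":86,"wa":69},"ui":{"dgt":39,"wak":18,"x":64},"z":19}}
After op 9 (add /swi/3/z 98): {"swi":[[29,62,3,53],{"e":18,"gor":7},88,{"a":48,"m":1,"z":98},{"fir":3,"r":42,"u":70,"wz":86},{"vi":21,"yrb":77}],"za":{"dm":64,"em":{"fz":86,"wa":69},"ui":{"dgt":39,"wak":18,"x":64},"z":19}}
After op 10 (add /za/ui/n 4): {"swi":[[29,62,3,53],{"e":18,"gor":7},88,{"a":48,"m":1,"z":98},{"fir":3,"r":42,"u":70,"wz":86},{"vi":21,"yrb":77}],"za":{"dm":64,"em":{"fz":86,"wa":69},"ui":{"dgt":39,"n":4,"wak":18,"x":64},"z":19}}
After op 11 (remove /swi): {"za":{"dm":64,"em":{"fz":86,"wa":69},"ui":{"dgt":39,"n":4,"wak":18,"x":64},"z":19}}
After op 12 (remove /za/ui): {"za":{"dm":64,"em":{"fz":86,"wa":69},"z":19}}
After op 13 (remove /za/z): {"za":{"dm":64,"em":{"fz":86,"wa":69}}}
After op 14 (add /za/em/fz 30): {"za":{"dm":64,"em":{"fz":30,"wa":69}}}
After op 15 (add /za/em 85): {"za":{"dm":64,"em":85}}
Size at path /za: 2

Answer: 2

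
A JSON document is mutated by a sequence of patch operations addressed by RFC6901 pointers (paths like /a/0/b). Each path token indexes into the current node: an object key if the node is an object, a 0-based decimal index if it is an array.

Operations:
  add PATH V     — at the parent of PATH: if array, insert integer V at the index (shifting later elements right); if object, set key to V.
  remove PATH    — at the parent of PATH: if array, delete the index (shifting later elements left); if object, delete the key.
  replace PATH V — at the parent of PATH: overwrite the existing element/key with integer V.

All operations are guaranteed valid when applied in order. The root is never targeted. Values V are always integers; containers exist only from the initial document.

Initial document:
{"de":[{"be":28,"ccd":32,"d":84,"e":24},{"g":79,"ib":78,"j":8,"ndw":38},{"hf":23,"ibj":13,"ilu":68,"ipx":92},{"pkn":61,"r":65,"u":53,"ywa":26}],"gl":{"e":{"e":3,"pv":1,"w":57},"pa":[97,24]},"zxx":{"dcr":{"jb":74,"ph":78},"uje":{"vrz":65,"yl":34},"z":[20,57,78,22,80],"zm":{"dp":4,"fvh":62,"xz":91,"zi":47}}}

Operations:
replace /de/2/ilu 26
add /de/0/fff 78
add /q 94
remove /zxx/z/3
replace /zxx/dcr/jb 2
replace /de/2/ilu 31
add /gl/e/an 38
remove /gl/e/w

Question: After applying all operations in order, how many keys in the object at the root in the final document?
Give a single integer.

Answer: 4

Derivation:
After op 1 (replace /de/2/ilu 26): {"de":[{"be":28,"ccd":32,"d":84,"e":24},{"g":79,"ib":78,"j":8,"ndw":38},{"hf":23,"ibj":13,"ilu":26,"ipx":92},{"pkn":61,"r":65,"u":53,"ywa":26}],"gl":{"e":{"e":3,"pv":1,"w":57},"pa":[97,24]},"zxx":{"dcr":{"jb":74,"ph":78},"uje":{"vrz":65,"yl":34},"z":[20,57,78,22,80],"zm":{"dp":4,"fvh":62,"xz":91,"zi":47}}}
After op 2 (add /de/0/fff 78): {"de":[{"be":28,"ccd":32,"d":84,"e":24,"fff":78},{"g":79,"ib":78,"j":8,"ndw":38},{"hf":23,"ibj":13,"ilu":26,"ipx":92},{"pkn":61,"r":65,"u":53,"ywa":26}],"gl":{"e":{"e":3,"pv":1,"w":57},"pa":[97,24]},"zxx":{"dcr":{"jb":74,"ph":78},"uje":{"vrz":65,"yl":34},"z":[20,57,78,22,80],"zm":{"dp":4,"fvh":62,"xz":91,"zi":47}}}
After op 3 (add /q 94): {"de":[{"be":28,"ccd":32,"d":84,"e":24,"fff":78},{"g":79,"ib":78,"j":8,"ndw":38},{"hf":23,"ibj":13,"ilu":26,"ipx":92},{"pkn":61,"r":65,"u":53,"ywa":26}],"gl":{"e":{"e":3,"pv":1,"w":57},"pa":[97,24]},"q":94,"zxx":{"dcr":{"jb":74,"ph":78},"uje":{"vrz":65,"yl":34},"z":[20,57,78,22,80],"zm":{"dp":4,"fvh":62,"xz":91,"zi":47}}}
After op 4 (remove /zxx/z/3): {"de":[{"be":28,"ccd":32,"d":84,"e":24,"fff":78},{"g":79,"ib":78,"j":8,"ndw":38},{"hf":23,"ibj":13,"ilu":26,"ipx":92},{"pkn":61,"r":65,"u":53,"ywa":26}],"gl":{"e":{"e":3,"pv":1,"w":57},"pa":[97,24]},"q":94,"zxx":{"dcr":{"jb":74,"ph":78},"uje":{"vrz":65,"yl":34},"z":[20,57,78,80],"zm":{"dp":4,"fvh":62,"xz":91,"zi":47}}}
After op 5 (replace /zxx/dcr/jb 2): {"de":[{"be":28,"ccd":32,"d":84,"e":24,"fff":78},{"g":79,"ib":78,"j":8,"ndw":38},{"hf":23,"ibj":13,"ilu":26,"ipx":92},{"pkn":61,"r":65,"u":53,"ywa":26}],"gl":{"e":{"e":3,"pv":1,"w":57},"pa":[97,24]},"q":94,"zxx":{"dcr":{"jb":2,"ph":78},"uje":{"vrz":65,"yl":34},"z":[20,57,78,80],"zm":{"dp":4,"fvh":62,"xz":91,"zi":47}}}
After op 6 (replace /de/2/ilu 31): {"de":[{"be":28,"ccd":32,"d":84,"e":24,"fff":78},{"g":79,"ib":78,"j":8,"ndw":38},{"hf":23,"ibj":13,"ilu":31,"ipx":92},{"pkn":61,"r":65,"u":53,"ywa":26}],"gl":{"e":{"e":3,"pv":1,"w":57},"pa":[97,24]},"q":94,"zxx":{"dcr":{"jb":2,"ph":78},"uje":{"vrz":65,"yl":34},"z":[20,57,78,80],"zm":{"dp":4,"fvh":62,"xz":91,"zi":47}}}
After op 7 (add /gl/e/an 38): {"de":[{"be":28,"ccd":32,"d":84,"e":24,"fff":78},{"g":79,"ib":78,"j":8,"ndw":38},{"hf":23,"ibj":13,"ilu":31,"ipx":92},{"pkn":61,"r":65,"u":53,"ywa":26}],"gl":{"e":{"an":38,"e":3,"pv":1,"w":57},"pa":[97,24]},"q":94,"zxx":{"dcr":{"jb":2,"ph":78},"uje":{"vrz":65,"yl":34},"z":[20,57,78,80],"zm":{"dp":4,"fvh":62,"xz":91,"zi":47}}}
After op 8 (remove /gl/e/w): {"de":[{"be":28,"ccd":32,"d":84,"e":24,"fff":78},{"g":79,"ib":78,"j":8,"ndw":38},{"hf":23,"ibj":13,"ilu":31,"ipx":92},{"pkn":61,"r":65,"u":53,"ywa":26}],"gl":{"e":{"an":38,"e":3,"pv":1},"pa":[97,24]},"q":94,"zxx":{"dcr":{"jb":2,"ph":78},"uje":{"vrz":65,"yl":34},"z":[20,57,78,80],"zm":{"dp":4,"fvh":62,"xz":91,"zi":47}}}
Size at the root: 4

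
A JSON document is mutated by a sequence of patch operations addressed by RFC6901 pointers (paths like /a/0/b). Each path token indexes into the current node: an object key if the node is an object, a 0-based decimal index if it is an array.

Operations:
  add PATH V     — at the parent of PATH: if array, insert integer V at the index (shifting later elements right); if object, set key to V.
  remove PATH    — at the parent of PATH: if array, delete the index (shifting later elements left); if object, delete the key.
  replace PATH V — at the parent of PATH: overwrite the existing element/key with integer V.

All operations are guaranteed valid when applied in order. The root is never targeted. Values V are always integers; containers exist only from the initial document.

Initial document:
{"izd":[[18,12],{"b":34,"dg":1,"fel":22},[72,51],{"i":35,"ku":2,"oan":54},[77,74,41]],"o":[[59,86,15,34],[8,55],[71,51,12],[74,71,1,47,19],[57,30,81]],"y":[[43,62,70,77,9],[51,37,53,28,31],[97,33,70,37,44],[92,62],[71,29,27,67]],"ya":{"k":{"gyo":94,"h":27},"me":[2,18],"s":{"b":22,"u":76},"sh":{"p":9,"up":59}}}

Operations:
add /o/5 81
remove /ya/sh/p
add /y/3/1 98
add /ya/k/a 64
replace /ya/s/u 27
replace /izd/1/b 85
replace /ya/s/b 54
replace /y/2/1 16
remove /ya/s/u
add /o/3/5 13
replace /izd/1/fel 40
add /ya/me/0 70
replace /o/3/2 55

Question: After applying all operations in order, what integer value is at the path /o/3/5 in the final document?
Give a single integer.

Answer: 13

Derivation:
After op 1 (add /o/5 81): {"izd":[[18,12],{"b":34,"dg":1,"fel":22},[72,51],{"i":35,"ku":2,"oan":54},[77,74,41]],"o":[[59,86,15,34],[8,55],[71,51,12],[74,71,1,47,19],[57,30,81],81],"y":[[43,62,70,77,9],[51,37,53,28,31],[97,33,70,37,44],[92,62],[71,29,27,67]],"ya":{"k":{"gyo":94,"h":27},"me":[2,18],"s":{"b":22,"u":76},"sh":{"p":9,"up":59}}}
After op 2 (remove /ya/sh/p): {"izd":[[18,12],{"b":34,"dg":1,"fel":22},[72,51],{"i":35,"ku":2,"oan":54},[77,74,41]],"o":[[59,86,15,34],[8,55],[71,51,12],[74,71,1,47,19],[57,30,81],81],"y":[[43,62,70,77,9],[51,37,53,28,31],[97,33,70,37,44],[92,62],[71,29,27,67]],"ya":{"k":{"gyo":94,"h":27},"me":[2,18],"s":{"b":22,"u":76},"sh":{"up":59}}}
After op 3 (add /y/3/1 98): {"izd":[[18,12],{"b":34,"dg":1,"fel":22},[72,51],{"i":35,"ku":2,"oan":54},[77,74,41]],"o":[[59,86,15,34],[8,55],[71,51,12],[74,71,1,47,19],[57,30,81],81],"y":[[43,62,70,77,9],[51,37,53,28,31],[97,33,70,37,44],[92,98,62],[71,29,27,67]],"ya":{"k":{"gyo":94,"h":27},"me":[2,18],"s":{"b":22,"u":76},"sh":{"up":59}}}
After op 4 (add /ya/k/a 64): {"izd":[[18,12],{"b":34,"dg":1,"fel":22},[72,51],{"i":35,"ku":2,"oan":54},[77,74,41]],"o":[[59,86,15,34],[8,55],[71,51,12],[74,71,1,47,19],[57,30,81],81],"y":[[43,62,70,77,9],[51,37,53,28,31],[97,33,70,37,44],[92,98,62],[71,29,27,67]],"ya":{"k":{"a":64,"gyo":94,"h":27},"me":[2,18],"s":{"b":22,"u":76},"sh":{"up":59}}}
After op 5 (replace /ya/s/u 27): {"izd":[[18,12],{"b":34,"dg":1,"fel":22},[72,51],{"i":35,"ku":2,"oan":54},[77,74,41]],"o":[[59,86,15,34],[8,55],[71,51,12],[74,71,1,47,19],[57,30,81],81],"y":[[43,62,70,77,9],[51,37,53,28,31],[97,33,70,37,44],[92,98,62],[71,29,27,67]],"ya":{"k":{"a":64,"gyo":94,"h":27},"me":[2,18],"s":{"b":22,"u":27},"sh":{"up":59}}}
After op 6 (replace /izd/1/b 85): {"izd":[[18,12],{"b":85,"dg":1,"fel":22},[72,51],{"i":35,"ku":2,"oan":54},[77,74,41]],"o":[[59,86,15,34],[8,55],[71,51,12],[74,71,1,47,19],[57,30,81],81],"y":[[43,62,70,77,9],[51,37,53,28,31],[97,33,70,37,44],[92,98,62],[71,29,27,67]],"ya":{"k":{"a":64,"gyo":94,"h":27},"me":[2,18],"s":{"b":22,"u":27},"sh":{"up":59}}}
After op 7 (replace /ya/s/b 54): {"izd":[[18,12],{"b":85,"dg":1,"fel":22},[72,51],{"i":35,"ku":2,"oan":54},[77,74,41]],"o":[[59,86,15,34],[8,55],[71,51,12],[74,71,1,47,19],[57,30,81],81],"y":[[43,62,70,77,9],[51,37,53,28,31],[97,33,70,37,44],[92,98,62],[71,29,27,67]],"ya":{"k":{"a":64,"gyo":94,"h":27},"me":[2,18],"s":{"b":54,"u":27},"sh":{"up":59}}}
After op 8 (replace /y/2/1 16): {"izd":[[18,12],{"b":85,"dg":1,"fel":22},[72,51],{"i":35,"ku":2,"oan":54},[77,74,41]],"o":[[59,86,15,34],[8,55],[71,51,12],[74,71,1,47,19],[57,30,81],81],"y":[[43,62,70,77,9],[51,37,53,28,31],[97,16,70,37,44],[92,98,62],[71,29,27,67]],"ya":{"k":{"a":64,"gyo":94,"h":27},"me":[2,18],"s":{"b":54,"u":27},"sh":{"up":59}}}
After op 9 (remove /ya/s/u): {"izd":[[18,12],{"b":85,"dg":1,"fel":22},[72,51],{"i":35,"ku":2,"oan":54},[77,74,41]],"o":[[59,86,15,34],[8,55],[71,51,12],[74,71,1,47,19],[57,30,81],81],"y":[[43,62,70,77,9],[51,37,53,28,31],[97,16,70,37,44],[92,98,62],[71,29,27,67]],"ya":{"k":{"a":64,"gyo":94,"h":27},"me":[2,18],"s":{"b":54},"sh":{"up":59}}}
After op 10 (add /o/3/5 13): {"izd":[[18,12],{"b":85,"dg":1,"fel":22},[72,51],{"i":35,"ku":2,"oan":54},[77,74,41]],"o":[[59,86,15,34],[8,55],[71,51,12],[74,71,1,47,19,13],[57,30,81],81],"y":[[43,62,70,77,9],[51,37,53,28,31],[97,16,70,37,44],[92,98,62],[71,29,27,67]],"ya":{"k":{"a":64,"gyo":94,"h":27},"me":[2,18],"s":{"b":54},"sh":{"up":59}}}
After op 11 (replace /izd/1/fel 40): {"izd":[[18,12],{"b":85,"dg":1,"fel":40},[72,51],{"i":35,"ku":2,"oan":54},[77,74,41]],"o":[[59,86,15,34],[8,55],[71,51,12],[74,71,1,47,19,13],[57,30,81],81],"y":[[43,62,70,77,9],[51,37,53,28,31],[97,16,70,37,44],[92,98,62],[71,29,27,67]],"ya":{"k":{"a":64,"gyo":94,"h":27},"me":[2,18],"s":{"b":54},"sh":{"up":59}}}
After op 12 (add /ya/me/0 70): {"izd":[[18,12],{"b":85,"dg":1,"fel":40},[72,51],{"i":35,"ku":2,"oan":54},[77,74,41]],"o":[[59,86,15,34],[8,55],[71,51,12],[74,71,1,47,19,13],[57,30,81],81],"y":[[43,62,70,77,9],[51,37,53,28,31],[97,16,70,37,44],[92,98,62],[71,29,27,67]],"ya":{"k":{"a":64,"gyo":94,"h":27},"me":[70,2,18],"s":{"b":54},"sh":{"up":59}}}
After op 13 (replace /o/3/2 55): {"izd":[[18,12],{"b":85,"dg":1,"fel":40},[72,51],{"i":35,"ku":2,"oan":54},[77,74,41]],"o":[[59,86,15,34],[8,55],[71,51,12],[74,71,55,47,19,13],[57,30,81],81],"y":[[43,62,70,77,9],[51,37,53,28,31],[97,16,70,37,44],[92,98,62],[71,29,27,67]],"ya":{"k":{"a":64,"gyo":94,"h":27},"me":[70,2,18],"s":{"b":54},"sh":{"up":59}}}
Value at /o/3/5: 13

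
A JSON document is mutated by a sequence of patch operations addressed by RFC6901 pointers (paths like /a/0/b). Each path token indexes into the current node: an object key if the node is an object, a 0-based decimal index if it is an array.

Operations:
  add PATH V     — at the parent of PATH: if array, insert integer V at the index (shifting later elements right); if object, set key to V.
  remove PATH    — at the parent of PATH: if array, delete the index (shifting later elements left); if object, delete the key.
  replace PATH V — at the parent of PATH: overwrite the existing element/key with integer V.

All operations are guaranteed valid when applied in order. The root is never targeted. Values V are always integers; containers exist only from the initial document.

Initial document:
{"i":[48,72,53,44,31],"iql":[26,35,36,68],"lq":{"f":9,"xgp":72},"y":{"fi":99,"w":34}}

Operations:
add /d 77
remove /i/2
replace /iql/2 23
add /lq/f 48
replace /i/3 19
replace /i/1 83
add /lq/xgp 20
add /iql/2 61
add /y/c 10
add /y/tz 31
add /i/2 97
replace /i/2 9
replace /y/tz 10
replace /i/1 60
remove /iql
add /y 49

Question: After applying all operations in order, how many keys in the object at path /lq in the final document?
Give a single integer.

Answer: 2

Derivation:
After op 1 (add /d 77): {"d":77,"i":[48,72,53,44,31],"iql":[26,35,36,68],"lq":{"f":9,"xgp":72},"y":{"fi":99,"w":34}}
After op 2 (remove /i/2): {"d":77,"i":[48,72,44,31],"iql":[26,35,36,68],"lq":{"f":9,"xgp":72},"y":{"fi":99,"w":34}}
After op 3 (replace /iql/2 23): {"d":77,"i":[48,72,44,31],"iql":[26,35,23,68],"lq":{"f":9,"xgp":72},"y":{"fi":99,"w":34}}
After op 4 (add /lq/f 48): {"d":77,"i":[48,72,44,31],"iql":[26,35,23,68],"lq":{"f":48,"xgp":72},"y":{"fi":99,"w":34}}
After op 5 (replace /i/3 19): {"d":77,"i":[48,72,44,19],"iql":[26,35,23,68],"lq":{"f":48,"xgp":72},"y":{"fi":99,"w":34}}
After op 6 (replace /i/1 83): {"d":77,"i":[48,83,44,19],"iql":[26,35,23,68],"lq":{"f":48,"xgp":72},"y":{"fi":99,"w":34}}
After op 7 (add /lq/xgp 20): {"d":77,"i":[48,83,44,19],"iql":[26,35,23,68],"lq":{"f":48,"xgp":20},"y":{"fi":99,"w":34}}
After op 8 (add /iql/2 61): {"d":77,"i":[48,83,44,19],"iql":[26,35,61,23,68],"lq":{"f":48,"xgp":20},"y":{"fi":99,"w":34}}
After op 9 (add /y/c 10): {"d":77,"i":[48,83,44,19],"iql":[26,35,61,23,68],"lq":{"f":48,"xgp":20},"y":{"c":10,"fi":99,"w":34}}
After op 10 (add /y/tz 31): {"d":77,"i":[48,83,44,19],"iql":[26,35,61,23,68],"lq":{"f":48,"xgp":20},"y":{"c":10,"fi":99,"tz":31,"w":34}}
After op 11 (add /i/2 97): {"d":77,"i":[48,83,97,44,19],"iql":[26,35,61,23,68],"lq":{"f":48,"xgp":20},"y":{"c":10,"fi":99,"tz":31,"w":34}}
After op 12 (replace /i/2 9): {"d":77,"i":[48,83,9,44,19],"iql":[26,35,61,23,68],"lq":{"f":48,"xgp":20},"y":{"c":10,"fi":99,"tz":31,"w":34}}
After op 13 (replace /y/tz 10): {"d":77,"i":[48,83,9,44,19],"iql":[26,35,61,23,68],"lq":{"f":48,"xgp":20},"y":{"c":10,"fi":99,"tz":10,"w":34}}
After op 14 (replace /i/1 60): {"d":77,"i":[48,60,9,44,19],"iql":[26,35,61,23,68],"lq":{"f":48,"xgp":20},"y":{"c":10,"fi":99,"tz":10,"w":34}}
After op 15 (remove /iql): {"d":77,"i":[48,60,9,44,19],"lq":{"f":48,"xgp":20},"y":{"c":10,"fi":99,"tz":10,"w":34}}
After op 16 (add /y 49): {"d":77,"i":[48,60,9,44,19],"lq":{"f":48,"xgp":20},"y":49}
Size at path /lq: 2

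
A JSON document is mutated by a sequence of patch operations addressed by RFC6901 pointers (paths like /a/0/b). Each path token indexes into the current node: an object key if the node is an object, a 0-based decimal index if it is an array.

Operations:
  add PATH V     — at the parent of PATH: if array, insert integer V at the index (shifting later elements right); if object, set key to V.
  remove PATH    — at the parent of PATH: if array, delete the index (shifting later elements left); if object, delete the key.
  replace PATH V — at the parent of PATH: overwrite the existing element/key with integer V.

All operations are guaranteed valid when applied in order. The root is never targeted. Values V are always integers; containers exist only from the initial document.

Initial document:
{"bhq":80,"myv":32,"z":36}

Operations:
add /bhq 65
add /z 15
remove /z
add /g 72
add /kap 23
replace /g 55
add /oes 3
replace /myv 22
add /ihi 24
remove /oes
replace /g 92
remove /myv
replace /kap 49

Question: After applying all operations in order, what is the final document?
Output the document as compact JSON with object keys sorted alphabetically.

Answer: {"bhq":65,"g":92,"ihi":24,"kap":49}

Derivation:
After op 1 (add /bhq 65): {"bhq":65,"myv":32,"z":36}
After op 2 (add /z 15): {"bhq":65,"myv":32,"z":15}
After op 3 (remove /z): {"bhq":65,"myv":32}
After op 4 (add /g 72): {"bhq":65,"g":72,"myv":32}
After op 5 (add /kap 23): {"bhq":65,"g":72,"kap":23,"myv":32}
After op 6 (replace /g 55): {"bhq":65,"g":55,"kap":23,"myv":32}
After op 7 (add /oes 3): {"bhq":65,"g":55,"kap":23,"myv":32,"oes":3}
After op 8 (replace /myv 22): {"bhq":65,"g":55,"kap":23,"myv":22,"oes":3}
After op 9 (add /ihi 24): {"bhq":65,"g":55,"ihi":24,"kap":23,"myv":22,"oes":3}
After op 10 (remove /oes): {"bhq":65,"g":55,"ihi":24,"kap":23,"myv":22}
After op 11 (replace /g 92): {"bhq":65,"g":92,"ihi":24,"kap":23,"myv":22}
After op 12 (remove /myv): {"bhq":65,"g":92,"ihi":24,"kap":23}
After op 13 (replace /kap 49): {"bhq":65,"g":92,"ihi":24,"kap":49}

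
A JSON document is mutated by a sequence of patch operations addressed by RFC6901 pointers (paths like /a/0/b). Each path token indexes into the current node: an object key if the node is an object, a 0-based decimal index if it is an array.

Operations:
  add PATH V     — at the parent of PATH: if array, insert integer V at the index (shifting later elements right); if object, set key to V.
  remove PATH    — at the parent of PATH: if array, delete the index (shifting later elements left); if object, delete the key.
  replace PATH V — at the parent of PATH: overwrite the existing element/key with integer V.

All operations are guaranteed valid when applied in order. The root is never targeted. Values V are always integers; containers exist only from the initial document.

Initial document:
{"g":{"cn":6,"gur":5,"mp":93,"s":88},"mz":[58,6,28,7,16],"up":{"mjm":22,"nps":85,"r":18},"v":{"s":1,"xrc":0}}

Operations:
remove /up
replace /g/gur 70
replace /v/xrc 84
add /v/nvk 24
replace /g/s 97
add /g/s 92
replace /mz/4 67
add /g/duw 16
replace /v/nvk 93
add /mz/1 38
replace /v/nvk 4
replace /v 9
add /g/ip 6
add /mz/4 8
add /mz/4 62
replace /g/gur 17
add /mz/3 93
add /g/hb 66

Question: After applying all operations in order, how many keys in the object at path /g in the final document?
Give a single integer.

After op 1 (remove /up): {"g":{"cn":6,"gur":5,"mp":93,"s":88},"mz":[58,6,28,7,16],"v":{"s":1,"xrc":0}}
After op 2 (replace /g/gur 70): {"g":{"cn":6,"gur":70,"mp":93,"s":88},"mz":[58,6,28,7,16],"v":{"s":1,"xrc":0}}
After op 3 (replace /v/xrc 84): {"g":{"cn":6,"gur":70,"mp":93,"s":88},"mz":[58,6,28,7,16],"v":{"s":1,"xrc":84}}
After op 4 (add /v/nvk 24): {"g":{"cn":6,"gur":70,"mp":93,"s":88},"mz":[58,6,28,7,16],"v":{"nvk":24,"s":1,"xrc":84}}
After op 5 (replace /g/s 97): {"g":{"cn":6,"gur":70,"mp":93,"s":97},"mz":[58,6,28,7,16],"v":{"nvk":24,"s":1,"xrc":84}}
After op 6 (add /g/s 92): {"g":{"cn":6,"gur":70,"mp":93,"s":92},"mz":[58,6,28,7,16],"v":{"nvk":24,"s":1,"xrc":84}}
After op 7 (replace /mz/4 67): {"g":{"cn":6,"gur":70,"mp":93,"s":92},"mz":[58,6,28,7,67],"v":{"nvk":24,"s":1,"xrc":84}}
After op 8 (add /g/duw 16): {"g":{"cn":6,"duw":16,"gur":70,"mp":93,"s":92},"mz":[58,6,28,7,67],"v":{"nvk":24,"s":1,"xrc":84}}
After op 9 (replace /v/nvk 93): {"g":{"cn":6,"duw":16,"gur":70,"mp":93,"s":92},"mz":[58,6,28,7,67],"v":{"nvk":93,"s":1,"xrc":84}}
After op 10 (add /mz/1 38): {"g":{"cn":6,"duw":16,"gur":70,"mp":93,"s":92},"mz":[58,38,6,28,7,67],"v":{"nvk":93,"s":1,"xrc":84}}
After op 11 (replace /v/nvk 4): {"g":{"cn":6,"duw":16,"gur":70,"mp":93,"s":92},"mz":[58,38,6,28,7,67],"v":{"nvk":4,"s":1,"xrc":84}}
After op 12 (replace /v 9): {"g":{"cn":6,"duw":16,"gur":70,"mp":93,"s":92},"mz":[58,38,6,28,7,67],"v":9}
After op 13 (add /g/ip 6): {"g":{"cn":6,"duw":16,"gur":70,"ip":6,"mp":93,"s":92},"mz":[58,38,6,28,7,67],"v":9}
After op 14 (add /mz/4 8): {"g":{"cn":6,"duw":16,"gur":70,"ip":6,"mp":93,"s":92},"mz":[58,38,6,28,8,7,67],"v":9}
After op 15 (add /mz/4 62): {"g":{"cn":6,"duw":16,"gur":70,"ip":6,"mp":93,"s":92},"mz":[58,38,6,28,62,8,7,67],"v":9}
After op 16 (replace /g/gur 17): {"g":{"cn":6,"duw":16,"gur":17,"ip":6,"mp":93,"s":92},"mz":[58,38,6,28,62,8,7,67],"v":9}
After op 17 (add /mz/3 93): {"g":{"cn":6,"duw":16,"gur":17,"ip":6,"mp":93,"s":92},"mz":[58,38,6,93,28,62,8,7,67],"v":9}
After op 18 (add /g/hb 66): {"g":{"cn":6,"duw":16,"gur":17,"hb":66,"ip":6,"mp":93,"s":92},"mz":[58,38,6,93,28,62,8,7,67],"v":9}
Size at path /g: 7

Answer: 7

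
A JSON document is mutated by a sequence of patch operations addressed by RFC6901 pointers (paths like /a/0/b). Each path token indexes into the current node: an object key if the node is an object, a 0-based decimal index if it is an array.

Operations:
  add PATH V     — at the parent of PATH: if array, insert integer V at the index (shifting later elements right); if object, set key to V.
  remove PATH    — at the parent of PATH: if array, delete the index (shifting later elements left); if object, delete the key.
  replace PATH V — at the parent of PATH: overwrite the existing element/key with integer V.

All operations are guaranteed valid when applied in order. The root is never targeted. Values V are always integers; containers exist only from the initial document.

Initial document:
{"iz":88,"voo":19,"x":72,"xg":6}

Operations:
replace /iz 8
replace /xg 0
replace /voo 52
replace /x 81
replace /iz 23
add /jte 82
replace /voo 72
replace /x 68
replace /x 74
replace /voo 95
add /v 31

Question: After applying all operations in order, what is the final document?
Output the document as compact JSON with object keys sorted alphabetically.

Answer: {"iz":23,"jte":82,"v":31,"voo":95,"x":74,"xg":0}

Derivation:
After op 1 (replace /iz 8): {"iz":8,"voo":19,"x":72,"xg":6}
After op 2 (replace /xg 0): {"iz":8,"voo":19,"x":72,"xg":0}
After op 3 (replace /voo 52): {"iz":8,"voo":52,"x":72,"xg":0}
After op 4 (replace /x 81): {"iz":8,"voo":52,"x":81,"xg":0}
After op 5 (replace /iz 23): {"iz":23,"voo":52,"x":81,"xg":0}
After op 6 (add /jte 82): {"iz":23,"jte":82,"voo":52,"x":81,"xg":0}
After op 7 (replace /voo 72): {"iz":23,"jte":82,"voo":72,"x":81,"xg":0}
After op 8 (replace /x 68): {"iz":23,"jte":82,"voo":72,"x":68,"xg":0}
After op 9 (replace /x 74): {"iz":23,"jte":82,"voo":72,"x":74,"xg":0}
After op 10 (replace /voo 95): {"iz":23,"jte":82,"voo":95,"x":74,"xg":0}
After op 11 (add /v 31): {"iz":23,"jte":82,"v":31,"voo":95,"x":74,"xg":0}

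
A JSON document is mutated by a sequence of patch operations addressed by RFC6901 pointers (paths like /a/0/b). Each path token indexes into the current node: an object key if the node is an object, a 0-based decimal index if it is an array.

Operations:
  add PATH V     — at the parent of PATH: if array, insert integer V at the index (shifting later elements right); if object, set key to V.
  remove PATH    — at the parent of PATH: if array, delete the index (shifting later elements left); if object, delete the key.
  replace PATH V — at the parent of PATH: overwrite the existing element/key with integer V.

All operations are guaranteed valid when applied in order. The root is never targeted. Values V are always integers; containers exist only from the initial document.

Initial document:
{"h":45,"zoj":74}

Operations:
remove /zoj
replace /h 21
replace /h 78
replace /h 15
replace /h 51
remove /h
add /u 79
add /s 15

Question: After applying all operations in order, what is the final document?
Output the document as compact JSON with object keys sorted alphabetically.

After op 1 (remove /zoj): {"h":45}
After op 2 (replace /h 21): {"h":21}
After op 3 (replace /h 78): {"h":78}
After op 4 (replace /h 15): {"h":15}
After op 5 (replace /h 51): {"h":51}
After op 6 (remove /h): {}
After op 7 (add /u 79): {"u":79}
After op 8 (add /s 15): {"s":15,"u":79}

Answer: {"s":15,"u":79}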